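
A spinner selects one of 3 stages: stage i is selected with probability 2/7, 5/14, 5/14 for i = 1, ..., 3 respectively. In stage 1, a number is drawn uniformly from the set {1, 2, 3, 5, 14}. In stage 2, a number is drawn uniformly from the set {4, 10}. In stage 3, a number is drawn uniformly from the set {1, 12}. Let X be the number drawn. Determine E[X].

E[X | stage 1] = (1+2+3+5+14)/5 = 5.
E[X | stage 2] = (4+10)/2 = 7.
E[X | stage 3] = (1+12)/2 = 13/2.
By the law of total expectation,
E[X] = (2/7)·(5) + (5/14)·(7) + (5/14)·(13/2) = 25/4.

25/4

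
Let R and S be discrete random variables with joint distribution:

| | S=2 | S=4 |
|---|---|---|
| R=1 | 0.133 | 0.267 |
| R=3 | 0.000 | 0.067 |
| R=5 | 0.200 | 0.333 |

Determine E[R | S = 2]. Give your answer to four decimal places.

P(S = 2) = 0.333.
Σ R·P over the event = 1·(0.133) + 5·(0.200) = 1.133.
E[R | S = 2] = (1.133) / (0.333) = 3.4024.

3.4024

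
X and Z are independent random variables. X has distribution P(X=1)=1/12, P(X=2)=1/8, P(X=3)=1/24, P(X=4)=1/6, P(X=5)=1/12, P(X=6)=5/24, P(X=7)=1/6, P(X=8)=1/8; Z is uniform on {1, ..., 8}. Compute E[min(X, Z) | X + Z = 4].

3/2

P(X + Z = 4) = 1/32.
Summing min(X,Z)·P(x,y) over outcomes with X + Z = 4 gives 3/64.
E[min(X, Z) | X + Z = 4] = (3/64) / (1/32) = 3/2.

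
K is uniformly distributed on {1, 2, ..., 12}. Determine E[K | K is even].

Given K is even, K is equally likely to be any of {2, 4, 6, 8, 10, 12}.
E[K | K is even] = (2 + 4 + 6 + 8 + 10 + 12) / 6 = 7.

7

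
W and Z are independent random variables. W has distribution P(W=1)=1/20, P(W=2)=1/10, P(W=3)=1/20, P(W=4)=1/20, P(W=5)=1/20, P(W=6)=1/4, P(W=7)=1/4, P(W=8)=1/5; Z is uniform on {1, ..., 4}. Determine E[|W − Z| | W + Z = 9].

P(W + Z = 9) = 3/16.
Summing |W−Z|·P(x,y) over outcomes with W + Z = 9 gives 69/80.
E[|W − Z| | W + Z = 9] = (69/80) / (3/16) = 23/5.

23/5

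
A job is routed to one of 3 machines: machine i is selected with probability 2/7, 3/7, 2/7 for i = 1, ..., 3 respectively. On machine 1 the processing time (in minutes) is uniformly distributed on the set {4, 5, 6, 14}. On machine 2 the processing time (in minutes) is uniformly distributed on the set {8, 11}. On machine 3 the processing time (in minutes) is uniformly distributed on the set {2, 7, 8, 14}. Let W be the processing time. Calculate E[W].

117/14

E[W | machine 1] = (4+5+6+14)/4 = 29/4.
E[W | machine 2] = (8+11)/2 = 19/2.
E[W | machine 3] = (2+7+8+14)/4 = 31/4.
By the law of total expectation,
E[W] = (2/7)·(29/4) + (3/7)·(19/2) + (2/7)·(31/4) = 117/14.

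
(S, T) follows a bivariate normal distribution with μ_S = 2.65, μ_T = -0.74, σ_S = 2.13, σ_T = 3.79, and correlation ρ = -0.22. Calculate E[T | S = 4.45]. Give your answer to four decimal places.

For a bivariate normal, E[T | S=x] = μ_T + ρ·(σ_T/σ_S)·(x − μ_S).
E[T | S=4.45] = -0.74 + (-0.22)·(3.79/2.13)·(4.45 − (2.65)) = -0.74 + (-0.39146)·(1.8) = -1.4446.

-1.4446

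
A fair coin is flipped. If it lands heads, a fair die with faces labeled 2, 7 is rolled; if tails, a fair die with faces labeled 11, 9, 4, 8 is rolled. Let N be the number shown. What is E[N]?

25/4

E[N | heads] = (2+7)/2 = 9/2.
E[N | tails] = (11+9+4+8)/4 = 8.
E[N] = (1/2)·(9/2) + (1/2)·(8) = 25/4.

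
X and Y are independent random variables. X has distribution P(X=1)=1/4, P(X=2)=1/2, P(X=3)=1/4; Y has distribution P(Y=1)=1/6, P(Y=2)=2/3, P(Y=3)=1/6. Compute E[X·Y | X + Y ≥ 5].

P(X + Y ≥ 5) = 7/24.
Summing XY·P(x,y) over outcomes with X + Y ≥ 5 gives 15/8.
E[X·Y | X + Y ≥ 5] = (15/8) / (7/24) = 45/7.

45/7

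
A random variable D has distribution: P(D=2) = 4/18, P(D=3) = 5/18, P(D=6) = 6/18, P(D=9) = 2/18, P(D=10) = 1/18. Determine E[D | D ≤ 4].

23/9

P(D ≤ 4) = 1/2.
Σ over the event: 2·2/9 + 3·5/18 = 23/18.
E[D | D ≤ 4] = (23/18) / (1/2) = 23/9.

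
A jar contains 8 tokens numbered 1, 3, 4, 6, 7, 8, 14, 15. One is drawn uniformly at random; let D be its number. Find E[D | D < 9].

P(D < 9) = 3/4.
Σ over the event: 1·1/8 + 3·1/8 + 4·1/8 + 6·1/8 + 7·1/8 + 8·1/8 = 29/8.
E[D | D < 9] = (29/8) / (3/4) = 29/6.

29/6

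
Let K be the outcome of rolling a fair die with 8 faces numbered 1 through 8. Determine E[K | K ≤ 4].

5/2

Given K ≤ 4, K is equally likely to be any of {1, 2, 3, 4}.
E[K | K ≤ 4] = (1 + 2 + 3 + 4) / 4 = 5/2.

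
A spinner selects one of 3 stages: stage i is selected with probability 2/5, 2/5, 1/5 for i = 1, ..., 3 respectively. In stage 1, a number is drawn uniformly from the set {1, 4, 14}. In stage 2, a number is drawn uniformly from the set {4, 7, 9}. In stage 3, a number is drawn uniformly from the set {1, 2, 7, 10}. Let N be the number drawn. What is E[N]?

E[N | stage 1] = (1+4+14)/3 = 19/3.
E[N | stage 2] = (4+7+9)/3 = 20/3.
E[N | stage 3] = (1+2+7+10)/4 = 5.
By the law of total expectation,
E[N] = (2/5)·(19/3) + (2/5)·(20/3) + (1/5)·(5) = 31/5.

31/5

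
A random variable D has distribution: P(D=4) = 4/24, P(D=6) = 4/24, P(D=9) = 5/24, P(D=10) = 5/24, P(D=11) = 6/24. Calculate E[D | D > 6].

P(D > 6) = 2/3.
Σ over the event: 9·5/24 + 10·5/24 + 11·1/4 = 161/24.
E[D | D > 6] = (161/24) / (2/3) = 161/16.

161/16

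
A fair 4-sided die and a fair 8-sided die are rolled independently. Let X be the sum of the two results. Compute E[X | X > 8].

P(X > 8) = 5/16.
Σ over the event: 9·1/8 + 10·3/32 + 11·1/16 + 12·1/32 = 25/8.
E[X | X > 8] = (25/8) / (5/16) = 10.

10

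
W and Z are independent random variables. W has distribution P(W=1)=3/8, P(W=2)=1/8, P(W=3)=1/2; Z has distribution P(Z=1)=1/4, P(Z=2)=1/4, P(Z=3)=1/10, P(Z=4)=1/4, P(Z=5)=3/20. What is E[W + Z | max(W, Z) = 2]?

16/5

P(max(W, Z) = 2) = 5/32.
Summing (W+Z)·P(x,y) over outcomes with max(W, Z) = 2 gives 1/2.
E[W + Z | max(W, Z) = 2] = (1/2) / (5/32) = 16/5.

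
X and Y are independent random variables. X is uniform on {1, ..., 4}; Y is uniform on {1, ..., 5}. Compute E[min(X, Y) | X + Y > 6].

19/6

P(X + Y > 6) = 3/10.
Summing min(X,Y)·P(x,y) over outcomes with X + Y > 6 gives 19/20.
E[min(X, Y) | X + Y > 6] = (19/20) / (3/10) = 19/6.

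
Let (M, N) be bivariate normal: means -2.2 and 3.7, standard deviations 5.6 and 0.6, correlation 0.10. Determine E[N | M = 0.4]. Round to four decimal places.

3.7279

For a bivariate normal, E[N | M=x] = μ_N + ρ·(σ_N/σ_M)·(x − μ_M).
E[N | M=0.4] = 3.7 + (0.10)·(0.6/5.6)·(0.4 − (-2.2)) = 3.7 + (0.010714)·(2.6) = 3.7279.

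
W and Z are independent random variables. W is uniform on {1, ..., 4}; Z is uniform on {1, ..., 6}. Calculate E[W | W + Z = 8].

3

Outcomes with W + Z = 8: (2,6), (3,5), (4,4), each with probability 1/24.
E[W | W + Z = 8] = (2 + 3 + 4) / 3 = 3.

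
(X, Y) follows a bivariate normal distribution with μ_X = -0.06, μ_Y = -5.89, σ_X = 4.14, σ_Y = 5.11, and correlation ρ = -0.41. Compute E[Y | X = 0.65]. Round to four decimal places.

The regression of Y on X has slope ρ·σ_Y/σ_X and passes through (μ_X, μ_Y).
E[Y | X=0.65] = -5.89 + (-0.41)·(5.11/4.14)·(0.65 − (-0.06)) = -5.89 + (-0.50606)·(0.71) = -6.2493.

-6.2493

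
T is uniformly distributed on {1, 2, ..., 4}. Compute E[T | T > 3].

Given T > 3, T is equally likely to be any of {4}.
E[T | T > 3] = (4) / 1 = 4.

4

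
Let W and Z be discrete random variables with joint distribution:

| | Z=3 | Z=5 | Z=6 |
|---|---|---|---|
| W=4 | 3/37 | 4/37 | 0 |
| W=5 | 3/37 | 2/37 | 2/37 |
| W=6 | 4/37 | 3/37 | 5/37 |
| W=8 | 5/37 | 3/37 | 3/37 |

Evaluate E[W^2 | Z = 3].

P(Z = 3) = 15/37.
Σ W^2·P over the event = 16·(3/37) + 25·(3/37) + 36·(4/37) + 64·(5/37) = 587/37.
E[W^2 | Z = 3] = (587/37) / (15/37) = 587/15.

587/15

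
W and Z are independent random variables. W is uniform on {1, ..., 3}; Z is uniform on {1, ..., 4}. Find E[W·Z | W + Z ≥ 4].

P(W + Z ≥ 4) = 3/4.
Summing WZ·P(x,y) over outcomes with W + Z ≥ 4 gives 55/12.
E[W·Z | W + Z ≥ 4] = (55/12) / (3/4) = 55/9.

55/9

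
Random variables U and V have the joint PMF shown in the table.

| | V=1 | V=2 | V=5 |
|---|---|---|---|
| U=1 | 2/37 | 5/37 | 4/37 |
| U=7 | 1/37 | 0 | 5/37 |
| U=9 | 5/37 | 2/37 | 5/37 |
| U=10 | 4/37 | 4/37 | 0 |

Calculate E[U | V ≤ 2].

P(V ≤ 2) = 23/37.
Σ U·P over the event = 1·(2/37) + 1·(5/37) + 7·(1/37) + 9·(5/37) + 9·(2/37) + 10·(4/37) + 10·(4/37) = 157/37.
E[U | V ≤ 2] = (157/37) / (23/37) = 157/23.

157/23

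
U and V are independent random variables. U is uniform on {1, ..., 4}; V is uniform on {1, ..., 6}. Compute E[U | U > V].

10/3

P(U > V) = 1/4.
Summing U·P(x,y) over outcomes with U > V gives 5/6.
E[U | U > V] = (5/6) / (1/4) = 10/3.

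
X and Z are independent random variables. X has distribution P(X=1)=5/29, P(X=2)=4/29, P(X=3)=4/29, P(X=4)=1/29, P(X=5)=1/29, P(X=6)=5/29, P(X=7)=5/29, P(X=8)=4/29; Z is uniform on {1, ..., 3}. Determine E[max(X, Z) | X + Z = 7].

P(X + Z = 7) = 7/87.
Summing max(X,Z)·P(x,y) over outcomes with X + Z = 7 gives 13/29.
E[max(X, Z) | X + Z = 7] = (13/29) / (7/87) = 39/7.

39/7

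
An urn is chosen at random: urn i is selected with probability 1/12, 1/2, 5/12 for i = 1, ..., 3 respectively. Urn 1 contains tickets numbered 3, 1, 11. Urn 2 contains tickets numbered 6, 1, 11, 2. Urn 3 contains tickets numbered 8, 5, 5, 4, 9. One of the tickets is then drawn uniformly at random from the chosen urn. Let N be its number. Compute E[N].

11/2

E[N | urn 1] = (3+1+11)/3 = 5.
E[N | urn 2] = (6+1+11+2)/4 = 5.
E[N | urn 3] = (8+5+5+4+9)/5 = 31/5.
E[N] = (1/12)·(5) + (1/2)·(5) + (5/12)·(31/5) = 11/2.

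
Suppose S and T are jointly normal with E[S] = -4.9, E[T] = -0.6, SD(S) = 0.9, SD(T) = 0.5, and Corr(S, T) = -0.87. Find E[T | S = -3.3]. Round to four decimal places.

For a bivariate normal, E[T | S=x] = μ_T + ρ·(σ_T/σ_S)·(x − μ_S).
E[T | S=-3.3] = -0.6 + (-0.87)·(0.5/0.9)·(-3.3 − (-4.9)) = -0.6 + (-0.48333)·(1.6) = -1.3733.

-1.3733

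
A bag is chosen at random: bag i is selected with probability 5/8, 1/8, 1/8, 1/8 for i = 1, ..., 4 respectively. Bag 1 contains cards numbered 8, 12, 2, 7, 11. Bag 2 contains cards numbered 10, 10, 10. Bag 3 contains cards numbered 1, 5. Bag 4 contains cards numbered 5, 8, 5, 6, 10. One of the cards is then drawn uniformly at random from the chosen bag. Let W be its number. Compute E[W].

E[W | bag 1] = (8+12+2+7+11)/5 = 8.
E[W | bag 2] = (10+10+10)/3 = 10.
E[W | bag 3] = (1+5)/2 = 3.
E[W | bag 4] = (5+8+5+6+10)/5 = 34/5.
E[W] = (5/8)·(8) + (1/8)·(10) + (1/8)·(3) + (1/8)·(34/5) = 299/40.

299/40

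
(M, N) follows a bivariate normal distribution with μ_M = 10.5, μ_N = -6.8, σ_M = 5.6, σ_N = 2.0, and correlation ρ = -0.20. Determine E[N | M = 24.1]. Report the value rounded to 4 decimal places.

The regression of N on M has slope ρ·σ_N/σ_M and passes through (μ_M, μ_N).
E[N | M=24.1] = -6.8 + (-0.20)·(2.0/5.6)·(24.1 − (10.5)) = -6.8 + (-0.071429)·(13.6) = -7.7714.

-7.7714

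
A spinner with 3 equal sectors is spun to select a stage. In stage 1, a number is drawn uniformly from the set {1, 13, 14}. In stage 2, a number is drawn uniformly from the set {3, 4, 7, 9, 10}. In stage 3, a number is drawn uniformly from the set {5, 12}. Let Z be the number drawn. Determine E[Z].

733/90

E[Z | stage 1] = (1+13+14)/3 = 28/3.
E[Z | stage 2] = (3+4+7+9+10)/5 = 33/5.
E[Z | stage 3] = (5+12)/2 = 17/2.
E[Z] = (1/3)·(28/3) + (1/3)·(33/5) + (1/3)·(17/2) = 733/90.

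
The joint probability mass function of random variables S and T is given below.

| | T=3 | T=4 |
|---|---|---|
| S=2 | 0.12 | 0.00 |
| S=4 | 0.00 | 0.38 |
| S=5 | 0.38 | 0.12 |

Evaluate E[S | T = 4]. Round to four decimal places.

P(T = 4) = 0.50.
Σ S·P over the event = 4·(0.38) + 5·(0.12) = 2.12.
E[S | T = 4] = (2.12) / (0.50) = 4.2400.

4.2400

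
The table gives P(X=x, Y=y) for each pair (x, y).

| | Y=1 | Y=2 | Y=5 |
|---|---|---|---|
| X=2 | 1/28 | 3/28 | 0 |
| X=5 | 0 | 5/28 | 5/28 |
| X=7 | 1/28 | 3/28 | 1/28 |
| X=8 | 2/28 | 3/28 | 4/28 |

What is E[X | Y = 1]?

25/4

P(Y = 1) = 1/7.
Σ X·P over the event = 2·(1/28) + 7·(1/28) + 8·(2/28) = 25/28.
E[X | Y = 1] = (25/28) / (1/7) = 25/4.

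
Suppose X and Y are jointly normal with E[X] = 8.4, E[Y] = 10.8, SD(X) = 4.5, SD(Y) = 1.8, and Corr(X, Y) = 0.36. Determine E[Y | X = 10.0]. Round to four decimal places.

For a bivariate normal, E[Y | X=x] = μ_Y + ρ·(σ_Y/σ_X)·(x − μ_X).
E[Y | X=10.0] = 10.8 + (0.36)·(1.8/4.5)·(10.0 − (8.4)) = 10.8 + (0.144)·(1.6) = 11.0304.

11.0304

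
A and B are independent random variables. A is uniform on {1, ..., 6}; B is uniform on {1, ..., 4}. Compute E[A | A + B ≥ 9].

Outcomes with A + B ≥ 9: (5,4), (6,3), (6,4), each with probability 1/24.
E[A | A + B ≥ 9] = (5 + 6 + 6) / 3 = 17/3.

17/3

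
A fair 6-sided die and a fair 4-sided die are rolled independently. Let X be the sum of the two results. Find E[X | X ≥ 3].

142/23

P(X ≥ 3) = 23/24.
Σ over the event: 3·1/12 + 4·1/8 + 5·1/6 + 6·1/6 + 7·1/6 + 8·1/8 + 9·1/12 + 10·1/24 = 71/12.
E[X | X ≥ 3] = (71/12) / (23/24) = 142/23.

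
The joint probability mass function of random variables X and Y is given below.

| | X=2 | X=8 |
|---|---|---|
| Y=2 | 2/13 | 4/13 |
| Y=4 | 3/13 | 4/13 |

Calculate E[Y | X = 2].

P(X = 2) = 5/13.
Summing Y·P(X=x,Y=y) over the conditioning event gives 16/13.
E[Y | X = 2] = (16/13) / (5/13) = 16/5.

16/5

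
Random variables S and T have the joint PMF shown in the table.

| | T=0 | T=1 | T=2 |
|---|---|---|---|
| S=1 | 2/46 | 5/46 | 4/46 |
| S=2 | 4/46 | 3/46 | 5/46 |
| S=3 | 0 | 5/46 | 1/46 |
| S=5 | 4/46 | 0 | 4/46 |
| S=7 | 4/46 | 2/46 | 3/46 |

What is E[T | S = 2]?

13/12

P(S = 2) = 6/23.
Σ T·P over the event = 0·(4/46) + 1·(3/46) + 2·(5/46) = 13/46.
E[T | S = 2] = (13/46) / (6/23) = 13/12.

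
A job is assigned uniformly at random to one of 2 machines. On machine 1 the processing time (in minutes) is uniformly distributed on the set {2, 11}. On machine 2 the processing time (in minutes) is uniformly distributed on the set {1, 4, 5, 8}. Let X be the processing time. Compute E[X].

11/2

E[X | machine 1] = (2+11)/2 = 13/2.
E[X | machine 2] = (1+4+5+8)/4 = 9/2.
E[X] = (1/2)·(13/2) + (1/2)·(9/2) = 11/2.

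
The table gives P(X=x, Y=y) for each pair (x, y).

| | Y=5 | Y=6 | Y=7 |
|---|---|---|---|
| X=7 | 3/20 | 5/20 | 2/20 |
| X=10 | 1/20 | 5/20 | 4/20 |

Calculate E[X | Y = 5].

P(Y = 5) = 1/5.
Σ X·P over the event = 7·(3/20) + 10·(1/20) = 31/20.
E[X | Y = 5] = (31/20) / (1/5) = 31/4.

31/4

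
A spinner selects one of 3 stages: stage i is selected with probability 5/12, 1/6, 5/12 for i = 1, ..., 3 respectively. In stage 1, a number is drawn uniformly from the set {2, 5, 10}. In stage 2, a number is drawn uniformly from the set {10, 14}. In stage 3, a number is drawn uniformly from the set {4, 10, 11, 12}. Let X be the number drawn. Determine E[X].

E[X | stage 1] = (2+5+10)/3 = 17/3.
E[X | stage 2] = (10+14)/2 = 12.
E[X | stage 3] = (4+10+11+12)/4 = 37/4.
By the law of total expectation,
E[X] = (5/12)·(17/3) + (1/6)·(12) + (5/12)·(37/4) = 1183/144.

1183/144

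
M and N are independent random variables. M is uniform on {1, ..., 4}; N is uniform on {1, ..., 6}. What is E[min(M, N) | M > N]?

Outcomes with M > N: (2,1), (3,1), (3,2), (4,1), (4,2), (4,3), each with probability 1/24.
E[min(M, N) | M > N] = (1 + 1 + 2 + 1 + 2 + 3) / 6 = 5/3.

5/3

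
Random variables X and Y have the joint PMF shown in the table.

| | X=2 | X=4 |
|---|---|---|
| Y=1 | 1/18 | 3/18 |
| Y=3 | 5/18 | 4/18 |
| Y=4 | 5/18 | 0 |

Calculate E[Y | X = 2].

36/11

P(X = 2) = 11/18.
Σ Y·P over the event = 1·(1/18) + 3·(5/18) + 4·(5/18) = 2.
E[Y | X = 2] = (2) / (11/18) = 36/11.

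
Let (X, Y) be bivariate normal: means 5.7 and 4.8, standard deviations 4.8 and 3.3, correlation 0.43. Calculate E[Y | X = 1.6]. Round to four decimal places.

3.5879

E[Y | X=x] = μ_Y + ρ(σ_Y/σ_X)(x − μ_X) for jointly normal variables.
E[Y | X=1.6] = 4.8 + (0.43)·(3.3/4.8)·(1.6 − (5.7)) = 4.8 + (0.29563)·(-4.1) = 3.5879.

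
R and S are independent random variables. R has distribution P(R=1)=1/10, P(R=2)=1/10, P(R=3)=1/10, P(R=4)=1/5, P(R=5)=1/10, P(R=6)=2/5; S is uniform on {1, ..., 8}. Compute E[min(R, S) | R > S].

86/33

P(R > S) = 33/80.
Summing min(R,S)·P(x,y) over outcomes with R > S gives 43/40.
E[min(R, S) | R > S] = (43/40) / (33/80) = 86/33.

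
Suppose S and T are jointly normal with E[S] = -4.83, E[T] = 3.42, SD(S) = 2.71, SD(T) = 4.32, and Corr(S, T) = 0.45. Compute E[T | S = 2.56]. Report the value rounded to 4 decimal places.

For a bivariate normal, E[T | S=x] = μ_T + ρ·(σ_T/σ_S)·(x − μ_S).
E[T | S=2.56] = 3.42 + (0.45)·(4.32/2.71)·(2.56 − (-4.83)) = 3.42 + (0.717343)·(7.39) = 8.7212.

8.7212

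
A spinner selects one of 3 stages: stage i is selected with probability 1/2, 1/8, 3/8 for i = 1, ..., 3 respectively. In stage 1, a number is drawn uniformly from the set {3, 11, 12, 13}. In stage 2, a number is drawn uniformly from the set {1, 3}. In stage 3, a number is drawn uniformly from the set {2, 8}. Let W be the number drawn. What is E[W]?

E[W | stage 1] = (3+11+12+13)/4 = 39/4.
E[W | stage 2] = (1+3)/2 = 2.
E[W | stage 3] = (2+8)/2 = 5.
By the law of total expectation,
E[W] = (1/2)·(39/4) + (1/8)·(2) + (3/8)·(5) = 7.

7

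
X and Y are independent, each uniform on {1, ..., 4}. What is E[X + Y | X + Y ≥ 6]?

20/3

P(X + Y ≥ 6) = 3/8.
Summing (X+Y)·P(x,y) over outcomes with X + Y ≥ 6 gives 5/2.
E[X + Y | X + Y ≥ 6] = (5/2) / (3/8) = 20/3.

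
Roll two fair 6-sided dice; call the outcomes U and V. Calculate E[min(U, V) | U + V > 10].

16/3

Outcomes with U + V > 10: (5,6), (6,5), (6,6), each with probability 1/36.
E[min(U, V) | U + V > 10] = (5 + 5 + 6) / 3 = 16/3.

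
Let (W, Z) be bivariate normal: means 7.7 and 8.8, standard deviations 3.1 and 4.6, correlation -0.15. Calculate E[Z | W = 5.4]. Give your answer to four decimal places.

9.3119

E[Z | W=x] = μ_Z + ρ(σ_Z/σ_W)(x − μ_W) for jointly normal variables.
E[Z | W=5.4] = 8.8 + (-0.15)·(4.6/3.1)·(5.4 − (7.7)) = 8.8 + (-0.22258)·(-2.3) = 9.3119.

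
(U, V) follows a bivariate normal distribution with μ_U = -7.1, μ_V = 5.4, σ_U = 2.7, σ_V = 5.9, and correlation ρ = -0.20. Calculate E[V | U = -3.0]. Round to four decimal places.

For a bivariate normal, E[V | U=x] = μ_V + ρ·(σ_V/σ_U)·(x − μ_U).
E[V | U=-3.0] = 5.4 + (-0.20)·(5.9/2.7)·(-3.0 − (-7.1)) = 5.4 + (-0.43704)·(4.1) = 3.6081.

3.6081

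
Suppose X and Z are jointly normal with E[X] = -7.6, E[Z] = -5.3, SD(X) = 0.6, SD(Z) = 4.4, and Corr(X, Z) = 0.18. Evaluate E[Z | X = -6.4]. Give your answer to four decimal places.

-3.7160

For a bivariate normal, E[Z | X=x] = μ_Z + ρ·(σ_Z/σ_X)·(x − μ_X).
E[Z | X=-6.4] = -5.3 + (0.18)·(4.4/0.6)·(-6.4 − (-7.6)) = -5.3 + (1.32)·(1.2) = -3.7160.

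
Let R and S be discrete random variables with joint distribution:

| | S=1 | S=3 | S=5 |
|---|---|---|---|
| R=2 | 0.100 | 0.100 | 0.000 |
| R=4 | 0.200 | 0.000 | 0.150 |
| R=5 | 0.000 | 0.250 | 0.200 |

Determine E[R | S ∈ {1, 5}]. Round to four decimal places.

P(S ∈ {1, 5}) = 0.650.
Σ R·P over the event = 2·(0.100) + 4·(0.200) + 4·(0.150) + 5·(0.200) = 2.600.
E[R | S ∈ {1, 5}] = (2.600) / (0.650) = 4.0000.

4.0000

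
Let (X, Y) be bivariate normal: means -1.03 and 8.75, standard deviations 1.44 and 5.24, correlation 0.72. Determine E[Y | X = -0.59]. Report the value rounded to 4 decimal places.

E[Y | X=x] = μ_Y + ρ(σ_Y/σ_X)(x − μ_X) for jointly normal variables.
E[Y | X=-0.59] = 8.75 + (0.72)·(5.24/1.44)·(-0.59 − (-1.03)) = 8.75 + (2.62)·(0.44) = 9.9028.

9.9028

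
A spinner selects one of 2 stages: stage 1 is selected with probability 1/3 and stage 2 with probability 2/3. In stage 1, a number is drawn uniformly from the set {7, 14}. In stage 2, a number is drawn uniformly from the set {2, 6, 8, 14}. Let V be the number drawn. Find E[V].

E[V | stage 1] = (7+14)/2 = 21/2.
E[V | stage 2] = (2+6+8+14)/4 = 15/2.
By the law of total expectation,
E[V] = (1/3)·(21/2) + (2/3)·(15/2) = 17/2.

17/2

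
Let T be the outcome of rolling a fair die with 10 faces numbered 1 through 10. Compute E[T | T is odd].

Given T is odd, T is equally likely to be any of {1, 3, 5, 7, 9}.
E[T | T is odd] = (1 + 3 + 5 + 7 + 9) / 5 = 5.

5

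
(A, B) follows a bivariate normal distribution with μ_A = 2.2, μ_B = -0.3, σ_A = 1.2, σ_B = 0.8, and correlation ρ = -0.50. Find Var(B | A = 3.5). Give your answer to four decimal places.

0.4800

For a bivariate normal, Var(B | A=x) = σ_B²(1 − ρ²).
Var(B | A=3.5) = (0.8)²·(1 − (-0.50)²) = 0.64·0.75 = 0.4800.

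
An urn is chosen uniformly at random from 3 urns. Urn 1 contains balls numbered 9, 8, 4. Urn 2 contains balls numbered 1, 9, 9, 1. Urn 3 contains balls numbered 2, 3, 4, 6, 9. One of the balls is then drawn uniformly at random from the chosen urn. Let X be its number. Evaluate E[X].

28/5

E[X | urn 1] = (9+8+4)/3 = 7.
E[X | urn 2] = (1+9+9+1)/4 = 5.
E[X | urn 3] = (2+3+4+6+9)/5 = 24/5.
E[X] = (1/3)·(7) + (1/3)·(5) + (1/3)·(24/5) = 28/5.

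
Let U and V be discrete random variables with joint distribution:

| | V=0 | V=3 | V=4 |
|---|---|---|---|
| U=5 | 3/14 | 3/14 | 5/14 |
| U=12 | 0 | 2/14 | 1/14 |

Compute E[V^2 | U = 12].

P(U = 12) = 3/14.
Summing V^2·P(U=x,V=y) over the conditioning event gives 17/7.
E[V^2 | U = 12] = (17/7) / (3/14) = 34/3.

34/3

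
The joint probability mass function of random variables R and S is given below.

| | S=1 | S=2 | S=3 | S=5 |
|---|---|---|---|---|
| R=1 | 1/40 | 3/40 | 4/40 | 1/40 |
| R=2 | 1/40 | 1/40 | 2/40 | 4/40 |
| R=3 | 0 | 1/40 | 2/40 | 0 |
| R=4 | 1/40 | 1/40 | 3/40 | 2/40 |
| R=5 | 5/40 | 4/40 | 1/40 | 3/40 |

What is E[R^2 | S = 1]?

P(S = 1) = 1/5.
Σ R^2·P over the event = 1·(1/40) + 4·(1/40) + 16·(1/40) + 25·(5/40) = 73/20.
E[R^2 | S = 1] = (73/20) / (1/5) = 73/4.

73/4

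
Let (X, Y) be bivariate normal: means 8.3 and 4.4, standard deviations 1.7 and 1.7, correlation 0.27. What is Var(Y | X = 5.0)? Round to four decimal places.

2.6793

The conditional variance in a bivariate normal is σ_Y²(1 − ρ²), independent of x.
Var(Y | X=5.0) = (1.7)²·(1 − (0.27)²) = 2.89·0.9271 = 2.6793.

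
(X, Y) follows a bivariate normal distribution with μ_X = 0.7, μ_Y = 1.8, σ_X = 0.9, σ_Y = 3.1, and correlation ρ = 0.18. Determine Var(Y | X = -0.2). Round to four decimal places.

For a bivariate normal, Var(Y | X=x) = σ_Y²(1 − ρ²).
Var(Y | X=-0.2) = (3.1)²·(1 − (0.18)²) = 9.61·0.9676 = 9.2986.

9.2986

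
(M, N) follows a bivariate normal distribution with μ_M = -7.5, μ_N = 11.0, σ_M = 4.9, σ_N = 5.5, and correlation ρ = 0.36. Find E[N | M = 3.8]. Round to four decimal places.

15.5661

The regression of N on M has slope ρ·σ_N/σ_M and passes through (μ_M, μ_N).
E[N | M=3.8] = 11.0 + (0.36)·(5.5/4.9)·(3.8 − (-7.5)) = 11.0 + (0.40408)·(11.3) = 15.5661.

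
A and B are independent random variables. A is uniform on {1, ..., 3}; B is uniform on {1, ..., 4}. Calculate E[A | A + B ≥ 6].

P(A + B ≥ 6) = 1/4.
Summing A·P(x,y) over outcomes with A + B ≥ 6 gives 2/3.
E[A | A + B ≥ 6] = (2/3) / (1/4) = 8/3.

8/3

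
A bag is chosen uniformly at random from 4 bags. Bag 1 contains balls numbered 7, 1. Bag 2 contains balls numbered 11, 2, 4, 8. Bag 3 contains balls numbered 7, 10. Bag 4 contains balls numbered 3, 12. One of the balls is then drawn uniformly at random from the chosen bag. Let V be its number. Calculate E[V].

105/16

E[V | bag 1] = (7+1)/2 = 4.
E[V | bag 2] = (11+2+4+8)/4 = 25/4.
E[V | bag 3] = (7+10)/2 = 17/2.
E[V | bag 4] = (3+12)/2 = 15/2.
By the law of total expectation,
E[V] = (1/4)·(4) + (1/4)·(25/4) + (1/4)·(17/2) + (1/4)·(15/2) = 105/16.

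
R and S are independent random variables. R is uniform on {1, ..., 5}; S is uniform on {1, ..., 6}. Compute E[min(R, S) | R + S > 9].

Outcomes with R + S > 9: (4,6), (5,5), (5,6), each with probability 1/30.
E[min(R, S) | R + S > 9] = (4 + 5 + 5) / 3 = 14/3.

14/3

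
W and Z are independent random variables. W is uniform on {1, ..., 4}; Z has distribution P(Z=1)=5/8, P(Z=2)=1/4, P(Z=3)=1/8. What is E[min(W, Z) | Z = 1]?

1

P(Z = 1) = 5/8.
Summing min(W,Z)·P(x,y) over outcomes with Z = 1 gives 5/8.
E[min(W, Z) | Z = 1] = (5/8) / (5/8) = 1.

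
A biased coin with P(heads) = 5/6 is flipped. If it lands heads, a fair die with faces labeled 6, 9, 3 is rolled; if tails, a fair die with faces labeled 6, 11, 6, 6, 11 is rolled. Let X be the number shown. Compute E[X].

E[X | heads] = (6+9+3)/3 = 6.
E[X | tails] = (6+11+6+6+11)/5 = 8.
By the law of total expectation,
E[X] = (5/6)·(6) + (1/6)·(8) = 19/3.

19/3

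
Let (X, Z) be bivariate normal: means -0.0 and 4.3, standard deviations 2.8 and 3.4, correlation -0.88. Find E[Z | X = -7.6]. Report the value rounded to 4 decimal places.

The regression of Z on X has slope ρ·σ_Z/σ_X and passes through (μ_X, μ_Z).
E[Z | X=-7.6] = 4.3 + (-0.88)·(3.4/2.8)·(-7.6 − (-0.0)) = 4.3 + (-1.06857)·(-7.6) = 12.4211.

12.4211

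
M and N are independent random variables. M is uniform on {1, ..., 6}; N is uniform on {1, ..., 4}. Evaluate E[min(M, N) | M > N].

P(M > N) = 7/12.
Summing min(M,N)·P(x,y) over outcomes with M > N gives 5/4.
E[min(M, N) | M > N] = (5/4) / (7/12) = 15/7.

15/7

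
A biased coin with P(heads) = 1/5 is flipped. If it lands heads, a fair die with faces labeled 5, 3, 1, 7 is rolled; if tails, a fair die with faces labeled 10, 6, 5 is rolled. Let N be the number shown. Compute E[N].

E[N | heads] = (5+3+1+7)/4 = 4.
E[N | tails] = (10+6+5)/3 = 7.
By the law of total expectation,
E[N] = (1/5)·(4) + (4/5)·(7) = 32/5.

32/5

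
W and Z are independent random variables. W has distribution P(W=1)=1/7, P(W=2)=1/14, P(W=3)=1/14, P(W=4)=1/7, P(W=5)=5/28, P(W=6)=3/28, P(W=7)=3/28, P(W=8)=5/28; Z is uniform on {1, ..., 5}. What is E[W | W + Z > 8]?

101/15

P(W + Z > 8) = 3/7.
Summing W·P(x,y) over outcomes with W + Z > 8 gives 101/35.
E[W | W + Z > 8] = (101/35) / (3/7) = 101/15.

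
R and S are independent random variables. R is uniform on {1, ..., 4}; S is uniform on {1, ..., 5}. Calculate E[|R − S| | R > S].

Outcomes with R > S: (2,1), (3,1), (3,2), (4,1), (4,2), (4,3), each with probability 1/20.
E[|R − S| | R > S] = (1 + 2 + 1 + 3 + 2 + 1) / 6 = 5/3.

5/3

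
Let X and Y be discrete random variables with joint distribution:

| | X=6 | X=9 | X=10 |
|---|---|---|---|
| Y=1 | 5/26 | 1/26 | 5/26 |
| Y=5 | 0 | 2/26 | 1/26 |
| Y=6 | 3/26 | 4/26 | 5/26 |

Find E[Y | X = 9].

P(X = 9) = 7/26.
Σ Y·P over the event = 1·(1/26) + 5·(2/26) + 6·(4/26) = 35/26.
E[Y | X = 9] = (35/26) / (7/26) = 5.

5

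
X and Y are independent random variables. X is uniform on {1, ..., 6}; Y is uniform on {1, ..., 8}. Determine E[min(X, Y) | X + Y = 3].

P(X + Y = 3) = 1/24.
Summing min(X,Y)·P(x,y) over outcomes with X + Y = 3 gives 1/24.
E[min(X, Y) | X + Y = 3] = (1/24) / (1/24) = 1.

1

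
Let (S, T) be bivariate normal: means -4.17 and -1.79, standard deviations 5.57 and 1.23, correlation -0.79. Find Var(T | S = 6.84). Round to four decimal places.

0.5687

Var(T | S=x) = (1 − ρ²)·σ_T².
Var(T | S=6.84) = (1.23)²·(1 − (-0.79)²) = 1.5129·0.3759 = 0.5687.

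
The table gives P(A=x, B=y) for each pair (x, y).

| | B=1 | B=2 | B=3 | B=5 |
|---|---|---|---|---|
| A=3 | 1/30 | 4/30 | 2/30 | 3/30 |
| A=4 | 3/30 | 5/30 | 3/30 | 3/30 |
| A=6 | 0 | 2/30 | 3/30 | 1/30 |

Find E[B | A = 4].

37/14

P(A = 4) = 7/15.
Σ B·P over the event = 1·(3/30) + 2·(5/30) + 3·(3/30) + 5·(3/30) = 37/30.
E[B | A = 4] = (37/30) / (7/15) = 37/14.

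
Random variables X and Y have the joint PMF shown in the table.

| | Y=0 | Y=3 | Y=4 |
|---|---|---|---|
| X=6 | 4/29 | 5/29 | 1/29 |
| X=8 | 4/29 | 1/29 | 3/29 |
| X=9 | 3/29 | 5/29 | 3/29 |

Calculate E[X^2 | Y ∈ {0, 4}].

557/9

P(Y ∈ {0, 4}) = 18/29.
Σ X^2·P over the event = 36·(4/29) + 36·(1/29) + 64·(4/29) + 64·(3/29) + 81·(3/29) + 81·(3/29) = 1114/29.
E[X^2 | Y ∈ {0, 4}] = (1114/29) / (18/29) = 557/9.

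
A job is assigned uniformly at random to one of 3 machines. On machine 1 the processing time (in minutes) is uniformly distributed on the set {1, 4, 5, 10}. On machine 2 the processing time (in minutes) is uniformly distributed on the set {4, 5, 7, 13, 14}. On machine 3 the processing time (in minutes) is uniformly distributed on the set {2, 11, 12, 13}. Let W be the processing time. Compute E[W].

E[W | machine 1] = (1+4+5+10)/4 = 5.
E[W | machine 2] = (4+5+7+13+14)/5 = 43/5.
E[W | machine 3] = (2+11+12+13)/4 = 19/2.
E[W] = (1/3)·(5) + (1/3)·(43/5) + (1/3)·(19/2) = 77/10.

77/10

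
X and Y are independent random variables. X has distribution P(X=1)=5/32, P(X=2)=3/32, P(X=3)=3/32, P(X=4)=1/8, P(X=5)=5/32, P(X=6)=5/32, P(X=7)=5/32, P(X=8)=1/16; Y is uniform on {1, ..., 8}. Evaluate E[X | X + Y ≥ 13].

P(X + Y ≥ 13) = 19/128.
Summing X·P(x,y) over outcomes with X + Y ≥ 13 gives 127/128.
E[X | X + Y ≥ 13] = (127/128) / (19/128) = 127/19.

127/19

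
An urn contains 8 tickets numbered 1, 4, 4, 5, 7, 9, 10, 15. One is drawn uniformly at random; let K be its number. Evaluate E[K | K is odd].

37/5

P(K is odd) = 5/8.
Σ over the event: 1·1/8 + 5·1/8 + 7·1/8 + 9·1/8 + 15·1/8 = 37/8.
E[K | K is odd] = (37/8) / (5/8) = 37/5.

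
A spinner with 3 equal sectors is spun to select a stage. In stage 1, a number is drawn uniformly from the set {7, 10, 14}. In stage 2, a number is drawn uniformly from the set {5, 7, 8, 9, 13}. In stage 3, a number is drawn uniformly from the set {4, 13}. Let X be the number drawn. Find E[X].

E[X | stage 1] = (7+10+14)/3 = 31/3.
E[X | stage 2] = (5+7+8+9+13)/5 = 42/5.
E[X | stage 3] = (4+13)/2 = 17/2.
By the law of total expectation,
E[X] = (1/3)·(31/3) + (1/3)·(42/5) + (1/3)·(17/2) = 817/90.

817/90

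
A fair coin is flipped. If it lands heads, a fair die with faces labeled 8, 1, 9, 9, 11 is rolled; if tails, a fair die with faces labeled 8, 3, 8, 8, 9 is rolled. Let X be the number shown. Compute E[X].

37/5

E[X | heads] = (8+1+9+9+11)/5 = 38/5.
E[X | tails] = (8+3+8+8+9)/5 = 36/5.
By the law of total expectation,
E[X] = (1/2)·(38/5) + (1/2)·(36/5) = 37/5.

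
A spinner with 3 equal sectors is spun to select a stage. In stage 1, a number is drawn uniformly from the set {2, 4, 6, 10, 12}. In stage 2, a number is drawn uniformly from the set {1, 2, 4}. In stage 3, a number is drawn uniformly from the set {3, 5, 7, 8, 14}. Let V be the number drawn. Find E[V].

E[V | stage 1] = (2+4+6+10+12)/5 = 34/5.
E[V | stage 2] = (1+2+4)/3 = 7/3.
E[V | stage 3] = (3+5+7+8+14)/5 = 37/5.
E[V] = (1/3)·(34/5) + (1/3)·(7/3) + (1/3)·(37/5) = 248/45.

248/45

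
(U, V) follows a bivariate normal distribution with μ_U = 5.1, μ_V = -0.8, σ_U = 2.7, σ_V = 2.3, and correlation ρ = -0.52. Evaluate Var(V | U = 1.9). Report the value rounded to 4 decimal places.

3.8596

For a bivariate normal, Var(V | U=x) = σ_V²(1 − ρ²).
Var(V | U=1.9) = (2.3)²·(1 − (-0.52)²) = 5.29·0.7296 = 3.8596.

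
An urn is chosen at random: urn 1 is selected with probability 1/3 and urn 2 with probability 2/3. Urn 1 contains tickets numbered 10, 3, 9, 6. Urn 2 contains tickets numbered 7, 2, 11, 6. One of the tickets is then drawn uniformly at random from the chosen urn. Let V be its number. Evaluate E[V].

20/3

E[V | urn 1] = (10+3+9+6)/4 = 7.
E[V | urn 2] = (7+2+11+6)/4 = 13/2.
E[V] = (1/3)·(7) + (2/3)·(13/2) = 20/3.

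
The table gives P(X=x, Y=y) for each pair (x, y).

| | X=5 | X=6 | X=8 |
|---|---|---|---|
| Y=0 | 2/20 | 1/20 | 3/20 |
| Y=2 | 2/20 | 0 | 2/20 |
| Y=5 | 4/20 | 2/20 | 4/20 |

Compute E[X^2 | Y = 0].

139/3

P(Y = 0) = 3/10.
Σ X^2·P over the event = 25·(2/20) + 36·(1/20) + 64·(3/20) = 139/10.
E[X^2 | Y = 0] = (139/10) / (3/10) = 139/3.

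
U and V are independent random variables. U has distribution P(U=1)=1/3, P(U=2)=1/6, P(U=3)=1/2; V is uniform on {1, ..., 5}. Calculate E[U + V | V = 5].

P(V = 5) = 1/5.
Summing (U+V)·P(x,y) over outcomes with V = 5 gives 43/30.
E[U + V | V = 5] = (43/30) / (1/5) = 43/6.

43/6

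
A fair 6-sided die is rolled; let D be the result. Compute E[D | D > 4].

Given D > 4, D is equally likely to be any of {5, 6}.
E[D | D > 4] = (5 + 6) / 2 = 11/2.

11/2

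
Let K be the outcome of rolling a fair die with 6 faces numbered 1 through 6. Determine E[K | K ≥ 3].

9/2

Given K ≥ 3, K is equally likely to be any of {3, 4, 5, 6}.
E[K | K ≥ 3] = (3 + 4 + 5 + 6) / 4 = 9/2.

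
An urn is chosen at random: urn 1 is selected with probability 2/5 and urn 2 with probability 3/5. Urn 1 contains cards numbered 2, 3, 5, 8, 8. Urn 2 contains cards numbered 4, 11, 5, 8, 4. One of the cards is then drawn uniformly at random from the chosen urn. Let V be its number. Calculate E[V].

E[V | urn 1] = (2+3+5+8+8)/5 = 26/5.
E[V | urn 2] = (4+11+5+8+4)/5 = 32/5.
E[V] = (2/5)·(26/5) + (3/5)·(32/5) = 148/25.

148/25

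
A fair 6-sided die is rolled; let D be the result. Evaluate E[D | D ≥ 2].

Given D ≥ 2, D is equally likely to be any of {2, 3, 4, 5, 6}.
E[D | D ≥ 2] = (2 + 3 + 4 + 5 + 6) / 5 = 4.

4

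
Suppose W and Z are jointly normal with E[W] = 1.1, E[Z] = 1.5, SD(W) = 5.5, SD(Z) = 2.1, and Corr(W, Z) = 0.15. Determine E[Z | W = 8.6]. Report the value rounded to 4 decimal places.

E[Z | W=x] = μ_Z + ρ(σ_Z/σ_W)(x − μ_W) for jointly normal variables.
E[Z | W=8.6] = 1.5 + (0.15)·(2.1/5.5)·(8.6 − (1.1)) = 1.5 + (0.057273)·(7.5) = 1.9295.

1.9295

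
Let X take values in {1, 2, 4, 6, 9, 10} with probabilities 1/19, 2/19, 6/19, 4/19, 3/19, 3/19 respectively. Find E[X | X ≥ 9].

19/2

P(X ≥ 9) = 6/19.
Σ over the event: 9·3/19 + 10·3/19 = 3.
E[X | X ≥ 9] = (3) / (6/19) = 19/2.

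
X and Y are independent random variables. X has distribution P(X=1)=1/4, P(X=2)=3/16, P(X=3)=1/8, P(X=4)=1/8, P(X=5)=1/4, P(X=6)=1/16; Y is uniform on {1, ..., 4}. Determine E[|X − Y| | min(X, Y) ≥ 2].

P(min(X, Y) ≥ 2) = 9/16.
Summing |X−Y|·P(x,y) over outcomes with min(X, Y) ≥ 2 gives 13/16.
E[|X − Y| | min(X, Y) ≥ 2] = (13/16) / (9/16) = 13/9.

13/9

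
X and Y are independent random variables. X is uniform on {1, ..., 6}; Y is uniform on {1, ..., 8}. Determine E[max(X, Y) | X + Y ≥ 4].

P(X + Y ≥ 4) = 15/16.
Summing max(X,Y)·P(x,y) over outcomes with X + Y ≥ 4 gives 41/8.
E[max(X, Y) | X + Y ≥ 4] = (41/8) / (15/16) = 82/15.

82/15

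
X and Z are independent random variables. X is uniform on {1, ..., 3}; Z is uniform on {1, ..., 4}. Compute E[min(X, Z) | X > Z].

4/3

Outcomes with X > Z: (2,1), (3,1), (3,2), each with probability 1/12.
E[min(X, Z) | X > Z] = (1 + 1 + 2) / 3 = 4/3.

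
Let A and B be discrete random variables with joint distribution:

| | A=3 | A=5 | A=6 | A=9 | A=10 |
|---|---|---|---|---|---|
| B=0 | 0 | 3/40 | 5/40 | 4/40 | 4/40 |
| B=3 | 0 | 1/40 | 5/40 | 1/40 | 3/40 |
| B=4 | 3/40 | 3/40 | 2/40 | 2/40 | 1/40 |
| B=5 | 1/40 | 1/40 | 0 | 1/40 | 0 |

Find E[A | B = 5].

17/3

P(B = 5) = 3/40.
Σ A·P over the event = 3·(1/40) + 5·(1/40) + 9·(1/40) = 17/40.
E[A | B = 5] = (17/40) / (3/40) = 17/3.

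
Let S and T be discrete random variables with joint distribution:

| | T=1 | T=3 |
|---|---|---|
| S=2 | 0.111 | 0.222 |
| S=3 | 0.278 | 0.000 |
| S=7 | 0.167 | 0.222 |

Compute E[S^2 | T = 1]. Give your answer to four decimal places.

20.0162

P(T = 1) = 0.556.
Σ S^2·P over the event = 4·(0.111) + 9·(0.278) + 49·(0.167) = 11.129.
E[S^2 | T = 1] = (11.129) / (0.556) = 20.0162.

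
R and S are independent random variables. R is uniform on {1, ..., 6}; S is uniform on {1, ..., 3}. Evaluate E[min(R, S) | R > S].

P(R > S) = 2/3.
Summing min(R,S)·P(x,y) over outcomes with R > S gives 11/9.
E[min(R, S) | R > S] = (11/9) / (2/3) = 11/6.

11/6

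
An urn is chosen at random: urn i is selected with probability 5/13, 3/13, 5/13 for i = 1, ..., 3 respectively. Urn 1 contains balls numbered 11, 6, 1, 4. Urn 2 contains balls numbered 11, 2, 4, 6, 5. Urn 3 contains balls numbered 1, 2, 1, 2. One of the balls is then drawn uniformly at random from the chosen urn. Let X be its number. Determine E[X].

E[X | urn 1] = (11+6+1+4)/4 = 11/2.
E[X | urn 2] = (11+2+4+6+5)/5 = 28/5.
E[X | urn 3] = (1+2+1+2)/4 = 3/2.
E[X] = (5/13)·(11/2) + (3/13)·(28/5) + (5/13)·(3/2) = 259/65.

259/65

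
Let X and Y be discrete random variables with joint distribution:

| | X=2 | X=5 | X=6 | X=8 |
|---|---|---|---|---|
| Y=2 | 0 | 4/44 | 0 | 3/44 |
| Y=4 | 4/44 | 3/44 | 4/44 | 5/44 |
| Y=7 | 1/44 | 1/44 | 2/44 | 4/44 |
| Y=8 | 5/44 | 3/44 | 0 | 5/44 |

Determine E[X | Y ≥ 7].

P(Y ≥ 7) = 21/44.
Summing X·P(X=x,Y=y) over the conditioning event gives 29/11.
E[X | Y ≥ 7] = (29/11) / (21/44) = 116/21.

116/21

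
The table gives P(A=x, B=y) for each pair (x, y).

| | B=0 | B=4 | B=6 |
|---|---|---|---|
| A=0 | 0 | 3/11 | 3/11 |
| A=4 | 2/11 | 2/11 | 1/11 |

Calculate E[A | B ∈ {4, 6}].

4/3

P(B ∈ {4, 6}) = 9/11.
Σ A·P over the event = 0·(3/11) + 0·(3/11) + 4·(2/11) + 4·(1/11) = 12/11.
E[A | B ∈ {4, 6}] = (12/11) / (9/11) = 4/3.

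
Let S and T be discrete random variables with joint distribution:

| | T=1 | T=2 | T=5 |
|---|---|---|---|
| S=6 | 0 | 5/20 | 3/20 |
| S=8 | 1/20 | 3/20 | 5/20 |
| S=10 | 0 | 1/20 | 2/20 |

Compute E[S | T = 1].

8

P(T = 1) = 1/20.
Σ S·P over the event = 8·(1/20) = 2/5.
E[S | T = 1] = (2/5) / (1/20) = 8.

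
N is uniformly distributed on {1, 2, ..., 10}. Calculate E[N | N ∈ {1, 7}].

4

P(N ∈ {1, 7}) = 1/5.
Σ over the event: 1·1/10 + 7·1/10 = 4/5.
E[N | N ∈ {1, 7}] = (4/5) / (1/5) = 4.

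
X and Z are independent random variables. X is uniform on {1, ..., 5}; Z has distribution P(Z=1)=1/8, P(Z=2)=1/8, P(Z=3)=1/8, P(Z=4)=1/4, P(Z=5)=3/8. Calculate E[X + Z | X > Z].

69/11

P(X > Z) = 11/40.
Summing (X+Z)·P(x,y) over outcomes with X > Z gives 69/40.
E[X + Z | X > Z] = (69/40) / (11/40) = 69/11.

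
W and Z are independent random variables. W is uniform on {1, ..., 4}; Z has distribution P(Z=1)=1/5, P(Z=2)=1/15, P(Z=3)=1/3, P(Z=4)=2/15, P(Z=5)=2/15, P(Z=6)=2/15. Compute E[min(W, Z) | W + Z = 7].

P(W + Z = 7) = 11/60.
Summing min(W,Z)·P(x,y) over outcomes with W + Z = 7 gives 9/20.
E[min(W, Z) | W + Z = 7] = (9/20) / (11/60) = 27/11.

27/11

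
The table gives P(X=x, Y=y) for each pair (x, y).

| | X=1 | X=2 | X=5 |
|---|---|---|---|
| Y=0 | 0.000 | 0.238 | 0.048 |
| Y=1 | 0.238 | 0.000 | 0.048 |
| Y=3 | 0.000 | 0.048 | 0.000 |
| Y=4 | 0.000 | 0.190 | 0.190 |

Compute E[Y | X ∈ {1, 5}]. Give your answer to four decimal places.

P(X ∈ {1, 5}) = 0.524.
Σ Y·P over the event = 1·(0.238) + 0·(0.048) + 1·(0.048) + 4·(0.190) = 1.046.
E[Y | X ∈ {1, 5}] = (1.046) / (0.524) = 1.9962.

1.9962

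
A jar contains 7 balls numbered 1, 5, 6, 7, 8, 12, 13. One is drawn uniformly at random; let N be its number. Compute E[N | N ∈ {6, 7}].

P(N ∈ {6, 7}) = 2/7.
Σ over the event: 6·1/7 + 7·1/7 = 13/7.
E[N | N ∈ {6, 7}] = (13/7) / (2/7) = 13/2.

13/2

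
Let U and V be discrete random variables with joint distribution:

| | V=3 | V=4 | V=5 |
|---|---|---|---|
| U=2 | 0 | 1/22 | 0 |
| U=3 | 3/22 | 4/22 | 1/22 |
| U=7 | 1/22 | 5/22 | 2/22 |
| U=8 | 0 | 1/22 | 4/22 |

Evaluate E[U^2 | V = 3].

19

P(V = 3) = 2/11.
Σ U^2·P over the event = 9·(3/22) + 49·(1/22) = 38/11.
E[U^2 | V = 3] = (38/11) / (2/11) = 19.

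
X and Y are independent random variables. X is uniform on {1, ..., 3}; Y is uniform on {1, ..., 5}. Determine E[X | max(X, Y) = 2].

P(max(X, Y) = 2) = 1/5.
Summing X·P(x,y) over outcomes with max(X, Y) = 2 gives 1/3.
E[X | max(X, Y) = 2] = (1/3) / (1/5) = 5/3.

5/3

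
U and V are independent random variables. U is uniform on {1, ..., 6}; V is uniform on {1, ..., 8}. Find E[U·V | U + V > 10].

69/2

P(U + V > 10) = 5/24.
Summing UV·P(x,y) over outcomes with U + V > 10 gives 115/16.
E[U·V | U + V > 10] = (115/16) / (5/24) = 69/2.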